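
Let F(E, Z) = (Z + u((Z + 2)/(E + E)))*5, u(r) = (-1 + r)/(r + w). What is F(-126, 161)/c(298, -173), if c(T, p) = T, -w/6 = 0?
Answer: 66645/24287 ≈ 2.7441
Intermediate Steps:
w = 0 (w = -6*0 = 0)
u(r) = (-1 + r)/r (u(r) = (-1 + r)/(r + 0) = (-1 + r)/r)
F(E, Z) = 5*Z + 10*E*(-1 + (2 + Z)/(2*E))/(2 + Z) (F(E, Z) = (Z + (-1 + (Z + 2)/(E + E))/(((Z + 2)/(E + E))))*5 = (Z + (-1 + (2 + Z)/((2*E)))/(((2 + Z)/((2*E)))))*5 = (Z + (-1 + (2 + Z)*(1/(2*E)))/(((2 + Z)*(1/(2*E)))))*5 = (Z + (-1 + (2 + Z)/(2*E))/(((2 + Z)/(2*E))))*5 = (Z + (2*E/(2 + Z))*(-1 + (2 + Z)/(2*E)))*5 = (Z + 2*E*(-1 + (2 + Z)/(2*E))/(2 + Z))*5 = 5*Z + 10*E*(-1 + (2 + Z)/(2*E))/(2 + Z))
F(-126, 161)/c(298, -173) = (5*(2 + 161² - 2*(-126) + 3*161)/(2 + 161))/298 = (5*(2 + 25921 + 252 + 483)/163)*(1/298) = (5*(1/163)*26658)*(1/298) = (133290/163)*(1/298) = 66645/24287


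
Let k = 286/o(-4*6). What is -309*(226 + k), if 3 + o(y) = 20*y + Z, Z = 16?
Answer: -32524104/467 ≈ -69645.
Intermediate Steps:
o(y) = 13 + 20*y (o(y) = -3 + (20*y + 16) = -3 + (16 + 20*y) = 13 + 20*y)
k = -286/467 (k = 286/(13 + 20*(-4*6)) = 286/(13 + 20*(-24)) = 286/(13 - 480) = 286/(-467) = 286*(-1/467) = -286/467 ≈ -0.61242)
-309*(226 + k) = -309*(226 - 286/467) = -309*105256/467 = -32524104/467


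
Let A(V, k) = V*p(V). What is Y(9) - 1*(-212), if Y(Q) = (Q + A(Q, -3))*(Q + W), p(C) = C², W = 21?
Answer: 22352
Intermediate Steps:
A(V, k) = V³ (A(V, k) = V*V² = V³)
Y(Q) = (21 + Q)*(Q + Q³) (Y(Q) = (Q + Q³)*(Q + 21) = (Q + Q³)*(21 + Q) = (21 + Q)*(Q + Q³))
Y(9) - 1*(-212) = 9*(21 + 9 + 9³ + 21*9²) - 1*(-212) = 9*(21 + 9 + 729 + 21*81) + 212 = 9*(21 + 9 + 729 + 1701) + 212 = 9*2460 + 212 = 22140 + 212 = 22352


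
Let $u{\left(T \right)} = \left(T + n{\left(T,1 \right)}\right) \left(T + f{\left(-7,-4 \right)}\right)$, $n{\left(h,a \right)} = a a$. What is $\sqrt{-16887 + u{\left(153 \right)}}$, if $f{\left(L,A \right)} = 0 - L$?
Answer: $\sqrt{7753} \approx 88.051$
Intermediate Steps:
$n{\left(h,a \right)} = a^{2}$
$f{\left(L,A \right)} = - L$
$u{\left(T \right)} = \left(1 + T\right) \left(7 + T\right)$ ($u{\left(T \right)} = \left(T + 1^{2}\right) \left(T - -7\right) = \left(T + 1\right) \left(T + 7\right) = \left(1 + T\right) \left(7 + T\right)$)
$\sqrt{-16887 + u{\left(153 \right)}} = \sqrt{-16887 + \left(7 + 153^{2} + 8 \cdot 153\right)} = \sqrt{-16887 + \left(7 + 23409 + 1224\right)} = \sqrt{-16887 + 24640} = \sqrt{7753}$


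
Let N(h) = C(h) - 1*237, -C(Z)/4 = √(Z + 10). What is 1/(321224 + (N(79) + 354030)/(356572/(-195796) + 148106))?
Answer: 16882372882801798180552031/5423063675715529186678843443737 + 1419433175899996*√89/5423063675715529186678843443737 ≈ 3.1131e-6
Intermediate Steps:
C(Z) = -4*√(10 + Z) (C(Z) = -4*√(Z + 10) = -4*√(10 + Z))
N(h) = -237 - 4*√(10 + h) (N(h) = -4*√(10 + h) - 1*237 = -4*√(10 + h) - 237 = -237 - 4*√(10 + h))
1/(321224 + (N(79) + 354030)/(356572/(-195796) + 148106)) = 1/(321224 + ((-237 - 4*√(10 + 79)) + 354030)/(356572/(-195796) + 148106)) = 1/(321224 + ((-237 - 4*√89) + 354030)/(356572*(-1/195796) + 148106)) = 1/(321224 + (353793 - 4*√89)/(-89143/48949 + 148106)) = 1/(321224 + (353793 - 4*√89)/(7249551451/48949)) = 1/(321224 + (353793 - 4*√89)*(48949/7249551451)) = 1/(321224 + (17317813557/7249551451 - 195796*√89/7249551451)) = 1/(2328747233109581/7249551451 - 195796*√89/7249551451)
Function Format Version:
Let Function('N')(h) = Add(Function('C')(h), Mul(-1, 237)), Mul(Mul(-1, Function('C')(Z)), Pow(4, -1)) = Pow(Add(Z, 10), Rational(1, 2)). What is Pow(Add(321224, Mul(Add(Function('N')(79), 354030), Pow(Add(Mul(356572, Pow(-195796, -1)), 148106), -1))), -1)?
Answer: Add(Rational(16882372882801798180552031, 5423063675715529186678843443737), Mul(Rational(1419433175899996, 5423063675715529186678843443737), Pow(89, Rational(1, 2)))) ≈ 3.1131e-6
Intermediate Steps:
Function('C')(Z) = Mul(-4, Pow(Add(10, Z), Rational(1, 2))) (Function('C')(Z) = Mul(-4, Pow(Add(Z, 10), Rational(1, 2))) = Mul(-4, Pow(Add(10, Z), Rational(1, 2))))
Function('N')(h) = Add(-237, Mul(-4, Pow(Add(10, h), Rational(1, 2)))) (Function('N')(h) = Add(Mul(-4, Pow(Add(10, h), Rational(1, 2))), Mul(-1, 237)) = Add(Mul(-4, Pow(Add(10, h), Rational(1, 2))), -237) = Add(-237, Mul(-4, Pow(Add(10, h), Rational(1, 2)))))
Pow(Add(321224, Mul(Add(Function('N')(79), 354030), Pow(Add(Mul(356572, Pow(-195796, -1)), 148106), -1))), -1) = Pow(Add(321224, Mul(Add(Add(-237, Mul(-4, Pow(Add(10, 79), Rational(1, 2)))), 354030), Pow(Add(Mul(356572, Pow(-195796, -1)), 148106), -1))), -1) = Pow(Add(321224, Mul(Add(Add(-237, Mul(-4, Pow(89, Rational(1, 2)))), 354030), Pow(Add(Mul(356572, Rational(-1, 195796)), 148106), -1))), -1) = Pow(Add(321224, Mul(Add(353793, Mul(-4, Pow(89, Rational(1, 2)))), Pow(Add(Rational(-89143, 48949), 148106), -1))), -1) = Pow(Add(321224, Mul(Add(353793, Mul(-4, Pow(89, Rational(1, 2)))), Pow(Rational(7249551451, 48949), -1))), -1) = Pow(Add(321224, Mul(Add(353793, Mul(-4, Pow(89, Rational(1, 2)))), Rational(48949, 7249551451))), -1) = Pow(Add(321224, Add(Rational(17317813557, 7249551451), Mul(Rational(-195796, 7249551451), Pow(89, Rational(1, 2))))), -1) = Pow(Add(Rational(2328747233109581, 7249551451), Mul(Rational(-195796, 7249551451), Pow(89, Rational(1, 2)))), -1)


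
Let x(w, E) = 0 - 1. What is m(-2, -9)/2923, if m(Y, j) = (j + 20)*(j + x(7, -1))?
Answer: -110/2923 ≈ -0.037633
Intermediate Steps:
x(w, E) = -1
m(Y, j) = (-1 + j)*(20 + j) (m(Y, j) = (j + 20)*(j - 1) = (20 + j)*(-1 + j) = (-1 + j)*(20 + j))
m(-2, -9)/2923 = (-20 + (-9)² + 19*(-9))/2923 = (-20 + 81 - 171)*(1/2923) = -110*1/2923 = -110/2923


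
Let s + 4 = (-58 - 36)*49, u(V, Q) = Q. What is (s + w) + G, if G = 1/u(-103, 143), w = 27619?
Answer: 3290288/143 ≈ 23009.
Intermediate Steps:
G = 1/143 ≈ 0.0069930
s = -4610 (s = -4 + (-58 - 36)*49 = -4 - 94*49 = -4 - 4606 = -4610)
(s + w) + G = (-4610 + 27619) + 1/143 = 23009 + 1/143 = 3290288/143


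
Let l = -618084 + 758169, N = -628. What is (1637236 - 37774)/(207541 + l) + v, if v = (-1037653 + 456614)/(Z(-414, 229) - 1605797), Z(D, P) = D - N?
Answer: 1385026629880/279071197979 ≈ 4.9630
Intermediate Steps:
l = 140085
Z(D, P) = 628 + D (Z(D, P) = D - 1*(-628) = D + 628 = 628 + D)
v = 581039/1605583 (v = (-1037653 + 456614)/((628 - 414) - 1605797) = -581039/(214 - 1605797) = -581039/(-1605583) = -581039*(-1/1605583) = 581039/1605583 ≈ 0.36189)
(1637236 - 37774)/(207541 + l) + v = (1637236 - 37774)/(207541 + 140085) + 581039/1605583 = 1599462/347626 + 581039/1605583 = 1599462*(1/347626) + 581039/1605583 = 799731/173813 + 581039/1605583 = 1385026629880/279071197979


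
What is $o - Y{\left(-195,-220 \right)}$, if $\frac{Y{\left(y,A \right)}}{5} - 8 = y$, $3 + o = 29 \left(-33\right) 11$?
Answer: $-9595$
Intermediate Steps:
$o = -10530$ ($o = -3 + 29 \left(-33\right) 11 = -3 - 10527 = -10530$)
$Y{\left(y,A \right)} = 40 + 5 y$
$o - Y{\left(-195,-220 \right)} = -10530 - \left(40 + 5 \left(-195\right)\right) = -10530 - \left(40 - 975\right) = -10530 - -935 = -10530 + 935 = -9595$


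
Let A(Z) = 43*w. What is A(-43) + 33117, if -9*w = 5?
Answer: 297838/9 ≈ 33093.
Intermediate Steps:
w = -5/9 (w = -⅑*5 = -5/9 ≈ -0.55556)
A(Z) = -215/9 (A(Z) = 43*(-5/9) = -215/9)
A(-43) + 33117 = -215/9 + 33117 = 297838/9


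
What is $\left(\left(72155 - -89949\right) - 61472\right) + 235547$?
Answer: $336179$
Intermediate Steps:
$\left(\left(72155 - -89949\right) - 61472\right) + 235547 = \left(\left(72155 + 89949\right) - 61472\right) + 235547 = \left(162104 - 61472\right) + 235547 = 100632 + 235547 = 336179$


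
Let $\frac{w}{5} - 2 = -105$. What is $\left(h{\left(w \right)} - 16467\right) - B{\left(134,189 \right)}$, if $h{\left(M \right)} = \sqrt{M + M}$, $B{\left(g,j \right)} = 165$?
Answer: $-16632 + i \sqrt{1030} \approx -16632.0 + 32.094 i$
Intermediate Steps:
$w = -515$ ($w = 10 + 5 \left(-105\right) = 10 - 525 = -515$)
$h{\left(M \right)} = \sqrt{2} \sqrt{M}$ ($h{\left(M \right)} = \sqrt{2 M} = \sqrt{2} \sqrt{M}$)
$\left(h{\left(w \right)} - 16467\right) - B{\left(134,189 \right)} = \left(\sqrt{2} \sqrt{-515} - 16467\right) - 165 = \left(\sqrt{2} i \sqrt{515} - 16467\right) - 165 = \left(i \sqrt{1030} - 16467\right) - 165 = \left(-16467 + i \sqrt{1030}\right) - 165 = -16632 + i \sqrt{1030}$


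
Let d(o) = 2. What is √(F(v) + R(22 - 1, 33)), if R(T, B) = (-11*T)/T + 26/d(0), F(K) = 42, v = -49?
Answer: 2*√11 ≈ 6.6332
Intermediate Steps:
R(T, B) = 2 (R(T, B) = (-11*T)/T + 26/2 = -11 + 26*(½) = -11 + 13 = 2)
√(F(v) + R(22 - 1, 33)) = √(42 + 2) = √44 = 2*√11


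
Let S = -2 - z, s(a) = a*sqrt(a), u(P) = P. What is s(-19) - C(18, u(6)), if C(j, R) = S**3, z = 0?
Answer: 8 - 19*I*sqrt(19) ≈ 8.0 - 82.819*I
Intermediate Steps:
s(a) = a**(3/2)
S = -2 (S = -2 - 1*0 = -2 + 0 = -2)
C(j, R) = -8 (C(j, R) = (-2)**3 = -8)
s(-19) - C(18, u(6)) = (-19)**(3/2) - 1*(-8) = -19*I*sqrt(19) + 8 = 8 - 19*I*sqrt(19)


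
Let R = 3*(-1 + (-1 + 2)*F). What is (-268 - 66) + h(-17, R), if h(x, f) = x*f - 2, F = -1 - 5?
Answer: 21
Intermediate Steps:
F = -6
R = -21 (R = 3*(-1 + (-1 + 2)*(-6)) = 3*(-1 + 1*(-6)) = 3*(-1 - 6) = 3*(-7) = -21)
h(x, f) = -2 + f*x (h(x, f) = f*x - 2 = -2 + f*x)
(-268 - 66) + h(-17, R) = (-268 - 66) + (-2 - 21*(-17)) = -334 + (-2 + 357) = -334 + 355 = 21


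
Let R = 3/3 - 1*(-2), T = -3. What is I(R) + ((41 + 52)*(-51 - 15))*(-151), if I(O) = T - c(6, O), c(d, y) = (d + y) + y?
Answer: 926823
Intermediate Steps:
c(d, y) = d + 2*y
R = 3 (R = 3*(⅓) + 2 = 1 + 2 = 3)
I(O) = -9 - 2*O (I(O) = -3 - (6 + 2*O) = -3 + (-6 - 2*O) = -9 - 2*O)
I(R) + ((41 + 52)*(-51 - 15))*(-151) = (-9 - 2*3) + ((41 + 52)*(-51 - 15))*(-151) = (-9 - 6) + (93*(-66))*(-151) = -15 - 6138*(-151) = -15 + 926838 = 926823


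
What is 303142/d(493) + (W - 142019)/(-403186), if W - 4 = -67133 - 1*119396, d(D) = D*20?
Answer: 31365513563/993853490 ≈ 31.560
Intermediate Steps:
d(D) = 20*D
W = -186525 (W = 4 + (-67133 - 1*119396) = 4 + (-67133 - 119396) = 4 - 186529 = -186525)
303142/d(493) + (W - 142019)/(-403186) = 303142/((20*493)) + (-186525 - 142019)/(-403186) = 303142/9860 - 328544*(-1/403186) = 303142*(1/9860) + 164272/201593 = 151571/4930 + 164272/201593 = 31365513563/993853490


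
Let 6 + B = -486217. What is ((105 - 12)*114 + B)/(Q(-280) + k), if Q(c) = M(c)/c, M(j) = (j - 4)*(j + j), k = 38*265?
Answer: -475621/9502 ≈ -50.055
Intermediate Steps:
k = 10070
B = -486223 (B = -6 - 486217 = -486223)
M(j) = 2*j*(-4 + j) (M(j) = (-4 + j)*(2*j) = 2*j*(-4 + j))
Q(c) = -8 + 2*c (Q(c) = (2*c*(-4 + c))/c = -8 + 2*c)
((105 - 12)*114 + B)/(Q(-280) + k) = ((105 - 12)*114 - 486223)/((-8 + 2*(-280)) + 10070) = (93*114 - 486223)/((-8 - 560) + 10070) = (10602 - 486223)/(-568 + 10070) = -475621/9502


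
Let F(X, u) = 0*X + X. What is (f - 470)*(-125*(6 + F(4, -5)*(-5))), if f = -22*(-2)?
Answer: -745500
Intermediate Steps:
F(X, u) = X (F(X, u) = 0 + X = X)
f = 44
(f - 470)*(-125*(6 + F(4, -5)*(-5))) = (44 - 470)*(-125*(6 + 4*(-5))) = -(-53250)*(6 - 20) = -(-53250)*(-14) = -426*1750 = -745500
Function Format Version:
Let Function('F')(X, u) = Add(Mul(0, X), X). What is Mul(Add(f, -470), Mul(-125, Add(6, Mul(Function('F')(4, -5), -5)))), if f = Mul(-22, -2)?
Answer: -745500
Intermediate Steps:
Function('F')(X, u) = X (Function('F')(X, u) = Add(0, X) = X)
f = 44
Mul(Add(f, -470), Mul(-125, Add(6, Mul(Function('F')(4, -5), -5)))) = Mul(Add(44, -470), Mul(-125, Add(6, Mul(4, -5)))) = Mul(-426, Mul(-125, Add(6, -20))) = Mul(-426, Mul(-125, -14)) = Mul(-426, 1750) = -745500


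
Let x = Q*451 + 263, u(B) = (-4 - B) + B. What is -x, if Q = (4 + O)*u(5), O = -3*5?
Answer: -20107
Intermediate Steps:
u(B) = -4
O = -15
Q = 44 (Q = (4 - 15)*(-4) = -11*(-4) = 44)
x = 20107 (x = 44*451 + 263 = 19844 + 263 = 20107)
-x = -1*20107 = -20107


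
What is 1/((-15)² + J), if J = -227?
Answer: -½ ≈ -0.50000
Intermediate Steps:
1/((-15)² + J) = 1/((-15)² - 227) = 1/(225 - 227) = 1/(-2) = -½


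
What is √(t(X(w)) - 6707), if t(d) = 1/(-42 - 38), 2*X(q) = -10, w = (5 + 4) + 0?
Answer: I*√2682805/20 ≈ 81.896*I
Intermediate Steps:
w = 9 (w = 9 + 0 = 9)
X(q) = -5 (X(q) = (½)*(-10) = -5)
t(d) = -1/80 (t(d) = 1/(-80) = -1/80)
√(t(X(w)) - 6707) = √(-1/80 - 6707) = √(-536561/80) = I*√2682805/20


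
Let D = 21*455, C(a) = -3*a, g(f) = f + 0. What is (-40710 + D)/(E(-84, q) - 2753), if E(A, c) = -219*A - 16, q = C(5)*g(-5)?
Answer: -10385/5209 ≈ -1.9937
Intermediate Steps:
g(f) = f
q = 75 (q = -3*5*(-5) = -15*(-5) = 75)
E(A, c) = -16 - 219*A
D = 9555
(-40710 + D)/(E(-84, q) - 2753) = (-40710 + 9555)/((-16 - 219*(-84)) - 2753) = -31155/((-16 + 18396) - 2753) = -31155/(18380 - 2753) = -31155/15627 = -31155*1/15627 = -10385/5209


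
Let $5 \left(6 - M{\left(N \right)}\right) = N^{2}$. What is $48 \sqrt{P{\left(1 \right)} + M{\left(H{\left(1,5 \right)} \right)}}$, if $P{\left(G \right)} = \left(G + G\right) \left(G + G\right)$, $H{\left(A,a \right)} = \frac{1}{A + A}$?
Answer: $\frac{24 \sqrt{995}}{5} \approx 151.41$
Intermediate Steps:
$H{\left(A,a \right)} = \frac{1}{2 A}$
$P{\left(G \right)} = 4 G^{2}$ ($P{\left(G \right)} = 2 G 2 G = 4 G^{2}$)
$M{\left(N \right)} = 6 - \frac{N^{2}}{5}$
$48 \sqrt{P{\left(1 \right)} + M{\left(H{\left(1,5 \right)} \right)}} = 48 \sqrt{4 \cdot 1^{2} + \left(6 - \frac{\left(\frac{1}{2 \cdot 1}\right)^{2}}{5}\right)} = 48 \sqrt{4 \cdot 1 + \left(6 - \frac{\left(\frac{1}{2} \cdot 1\right)^{2}}{5}\right)} = 48 \sqrt{4 + \left(6 - \frac{1}{5 \cdot 4}\right)} = 48 \sqrt{4 + \left(6 - \frac{1}{20}\right)} = 48 \sqrt{4 + \frac{119}{20}} = 48 \sqrt{\frac{199}{20}} = 48 \frac{\sqrt{995}}{10} = \frac{24 \sqrt{995}}{5}$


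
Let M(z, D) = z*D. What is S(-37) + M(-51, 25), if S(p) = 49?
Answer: -1226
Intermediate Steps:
M(z, D) = D*z
S(-37) + M(-51, 25) = 49 + 25*(-51) = 49 - 1275 = -1226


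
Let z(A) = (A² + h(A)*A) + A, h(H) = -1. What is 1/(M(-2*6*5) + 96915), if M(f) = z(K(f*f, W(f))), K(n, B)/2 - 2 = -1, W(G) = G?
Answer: 1/96919 ≈ 1.0318e-5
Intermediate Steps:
K(n, B) = 2 (K(n, B) = 4 + 2*(-1) = 4 - 2 = 2)
z(A) = A² (z(A) = (A² - A) + A = A²)
M(f) = 4 (M(f) = 2² = 4)
1/(M(-2*6*5) + 96915) = 1/(4 + 96915) = 1/96919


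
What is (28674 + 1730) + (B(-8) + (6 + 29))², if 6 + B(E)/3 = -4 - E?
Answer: 31245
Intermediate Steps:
B(E) = -30 - 3*E (B(E) = -18 + 3*(-4 - E) = -18 + (-12 - 3*E) = -30 - 3*E)
(28674 + 1730) + (B(-8) + (6 + 29))² = (28674 + 1730) + ((-30 - 3*(-8)) + (6 + 29))² = 30404 + ((-30 + 24) + 35)² = 30404 + (-6 + 35)² = 30404 + 29² = 30404 + 841 = 31245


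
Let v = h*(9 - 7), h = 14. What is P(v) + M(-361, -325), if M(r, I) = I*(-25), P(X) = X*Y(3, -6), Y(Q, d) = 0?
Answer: 8125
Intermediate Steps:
v = 28 (v = 14*(9 - 7) = 14*2 = 28)
P(X) = 0 (P(X) = X*0 = 0)
M(r, I) = -25*I
P(v) + M(-361, -325) = 0 - 25*(-325) = 0 + 8125 = 8125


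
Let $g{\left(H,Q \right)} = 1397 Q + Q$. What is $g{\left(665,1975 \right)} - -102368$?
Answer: $2863418$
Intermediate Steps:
$g{\left(H,Q \right)} = 1398 Q$
$g{\left(665,1975 \right)} - -102368 = 1398 \cdot 1975 - -102368 = 2761050 + 102368 = 2863418$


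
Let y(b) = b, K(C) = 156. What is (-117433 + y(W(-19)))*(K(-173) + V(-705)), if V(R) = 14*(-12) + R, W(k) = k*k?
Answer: 83940624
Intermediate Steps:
W(k) = k²
V(R) = -168 + R
(-117433 + y(W(-19)))*(K(-173) + V(-705)) = (-117433 + (-19)²)*(156 + (-168 - 705)) = (-117433 + 361)*(156 - 873) = -117072*(-717) = 83940624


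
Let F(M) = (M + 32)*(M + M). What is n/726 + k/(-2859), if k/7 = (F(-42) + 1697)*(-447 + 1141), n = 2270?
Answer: -496737537/115313 ≈ -4307.7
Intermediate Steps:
F(M) = 2*M*(32 + M) (F(M) = (32 + M)*(2*M) = 2*M*(32 + M))
k = 12324746 (k = 7*((2*(-42)*(32 - 42) + 1697)*(-447 + 1141)) = 7*((2*(-42)*(-10) + 1697)*694) = 7*((840 + 1697)*694) = 7*(2537*694) = 7*1760678 = 12324746)
n/726 + k/(-2859) = 2270/726 + 12324746/(-2859) = 2270*(1/726) + 12324746*(-1/2859) = 1135/363 - 12324746/2859 = -496737537/115313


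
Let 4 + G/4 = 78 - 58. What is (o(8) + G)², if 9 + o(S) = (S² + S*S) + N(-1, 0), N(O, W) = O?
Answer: 33124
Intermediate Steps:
o(S) = -10 + 2*S² (o(S) = -9 + ((S² + S*S) - 1) = -9 + ((S² + S²) - 1) = -9 + (2*S² - 1) = -9 + (-1 + 2*S²) = -10 + 2*S²)
G = 64 (G = -16 + 4*(78 - 58) = -16 + 4*20 = -16 + 80 = 64)
(o(8) + G)² = ((-10 + 2*8²) + 64)² = ((-10 + 2*64) + 64)² = ((-10 + 128) + 64)² = (118 + 64)² = 182² = 33124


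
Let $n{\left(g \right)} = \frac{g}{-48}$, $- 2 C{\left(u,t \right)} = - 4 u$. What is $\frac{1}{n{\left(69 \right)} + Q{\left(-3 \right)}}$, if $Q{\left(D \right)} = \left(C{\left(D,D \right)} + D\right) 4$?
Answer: $- \frac{16}{599} \approx -0.026711$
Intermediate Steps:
$C{\left(u,t \right)} = 2 u$ ($C{\left(u,t \right)} = - \frac{\left(-4\right) u}{2} = 2 u$)
$Q{\left(D \right)} = 12 D$ ($Q{\left(D \right)} = \left(2 D + D\right) 4 = 3 D 4 = 12 D$)
$n{\left(g \right)} = - \frac{g}{48}$ ($n{\left(g \right)} = g \left(- \frac{1}{48}\right) = - \frac{g}{48}$)
$\frac{1}{n{\left(69 \right)} + Q{\left(-3 \right)}} = \frac{1}{\left(- \frac{1}{48}\right) 69 + 12 \left(-3\right)} = \frac{1}{- \frac{23}{16} - 36} = \frac{1}{- \frac{599}{16}} = - \frac{16}{599}$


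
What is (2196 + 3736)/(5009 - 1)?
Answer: 1483/1252 ≈ 1.1845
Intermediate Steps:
(2196 + 3736)/(5009 - 1) = 5932/5008 = 5932*(1/5008) = 1483/1252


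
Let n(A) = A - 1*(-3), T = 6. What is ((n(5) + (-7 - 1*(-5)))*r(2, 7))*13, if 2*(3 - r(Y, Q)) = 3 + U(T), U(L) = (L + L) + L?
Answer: -585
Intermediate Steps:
n(A) = 3 + A (n(A) = A + 3 = 3 + A)
U(L) = 3*L (U(L) = 2*L + L = 3*L)
r(Y, Q) = -15/2 (r(Y, Q) = 3 - (3 + 3*6)/2 = 3 - (3 + 18)/2 = 3 - ½*21 = 3 - 21/2 = -15/2)
((n(5) + (-7 - 1*(-5)))*r(2, 7))*13 = (((3 + 5) + (-7 - 1*(-5)))*(-15/2))*13 = ((8 + (-7 + 5))*(-15/2))*13 = ((8 - 2)*(-15/2))*13 = (6*(-15/2))*13 = -45*13 = -585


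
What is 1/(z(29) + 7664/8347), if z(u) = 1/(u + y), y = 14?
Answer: 358921/337899 ≈ 1.0622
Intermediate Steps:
z(u) = 1/(14 + u) (z(u) = 1/(u + 14) = 1/(14 + u))
1/(z(29) + 7664/8347) = 1/(1/(14 + 29) + 7664/8347) = 1/(1/43 + 7664*(1/8347)) = 1/(1/43 + 7664/8347) = 1/(337899/358921) = 358921/337899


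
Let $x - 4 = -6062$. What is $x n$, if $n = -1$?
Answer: $6058$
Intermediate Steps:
$x = -6058$ ($x = 4 - 6062 = -6058$)
$x n = \left(-6058\right) \left(-1\right) = 6058$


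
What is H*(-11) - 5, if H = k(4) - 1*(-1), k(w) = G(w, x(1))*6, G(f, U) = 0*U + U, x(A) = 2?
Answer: -148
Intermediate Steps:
G(f, U) = U (G(f, U) = 0 + U = U)
k(w) = 12 (k(w) = 2*6 = 12)
H = 13 (H = 12 - 1*(-1) = 12 + 1 = 13)
H*(-11) - 5 = 13*(-11) - 5 = -143 - 5 = -148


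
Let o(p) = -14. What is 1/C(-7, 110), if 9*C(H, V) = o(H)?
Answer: -9/14 ≈ -0.64286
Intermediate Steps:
C(H, V) = -14/9 (C(H, V) = (⅑)*(-14) = -14/9)
1/C(-7, 110) = 1/(-14/9) = -9/14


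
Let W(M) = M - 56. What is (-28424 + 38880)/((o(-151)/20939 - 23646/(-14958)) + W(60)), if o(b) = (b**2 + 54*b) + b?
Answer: 545812892712/327462835 ≈ 1666.8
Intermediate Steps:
o(b) = b**2 + 55*b
W(M) = -56 + M
(-28424 + 38880)/((o(-151)/20939 - 23646/(-14958)) + W(60)) = (-28424 + 38880)/((-151*(55 - 151)/20939 - 23646/(-14958)) + (-56 + 60)) = 10456/((-151*(-96)*(1/20939) - 23646*(-1/14958)) + 4) = 10456/((14496*(1/20939) + 3941/2493) + 4) = 10456/((14496/20939 + 3941/2493) + 4) = 10456/(118659127/52200927 + 4) = 10456/(327462835/52200927) = 10456*(52200927/327462835) = 545812892712/327462835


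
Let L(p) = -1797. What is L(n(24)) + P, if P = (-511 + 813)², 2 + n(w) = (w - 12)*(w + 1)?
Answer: 89407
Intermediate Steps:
n(w) = -2 + (1 + w)*(-12 + w) (n(w) = -2 + (w - 12)*(w + 1) = -2 + (-12 + w)*(1 + w) = -2 + (1 + w)*(-12 + w))
P = 91204 (P = 302² = 91204)
L(n(24)) + P = -1797 + 91204 = 89407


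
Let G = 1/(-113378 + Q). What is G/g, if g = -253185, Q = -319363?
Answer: 1/109563530085 ≈ 9.1271e-12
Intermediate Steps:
G = -1/432741 (G = 1/(-113378 - 319363) = 1/(-432741) = -1/432741 ≈ -2.3109e-6)
G/g = -1/432741/(-253185) = -1/432741*(-1/253185) = 1/109563530085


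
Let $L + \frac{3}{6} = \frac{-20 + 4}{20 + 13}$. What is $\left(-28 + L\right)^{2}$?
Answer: $\frac{3659569}{4356} \approx 840.12$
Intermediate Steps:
$L = - \frac{65}{66}$ ($L = - \frac{1}{2} + \frac{-20 + 4}{20 + 13} = - \frac{1}{2} - \frac{16}{33} = - \frac{65}{66} \approx -0.98485$)
$\left(-28 + L\right)^{2} = \left(-28 - \frac{65}{66}\right)^{2} = \left(- \frac{1913}{66}\right)^{2} = \frac{3659569}{4356}$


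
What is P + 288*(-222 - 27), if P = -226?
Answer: -71938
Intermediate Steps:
P + 288*(-222 - 27) = -226 + 288*(-222 - 27) = -226 + 288*(-249) = -226 - 71712 = -71938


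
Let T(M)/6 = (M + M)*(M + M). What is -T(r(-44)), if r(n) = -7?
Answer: -1176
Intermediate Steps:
T(M) = 24*M² (T(M) = 6*((M + M)*(M + M)) = 6*((2*M)*(2*M)) = 6*(4*M²) = 24*M²)
-T(r(-44)) = -24*(-7)² = -24*49 = -1*1176 = -1176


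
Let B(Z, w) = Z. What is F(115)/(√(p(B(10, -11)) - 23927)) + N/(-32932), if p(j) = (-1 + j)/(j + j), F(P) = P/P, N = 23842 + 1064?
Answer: -12453/16466 - 2*I*√2392655/478531 ≈ -0.75629 - 0.0064649*I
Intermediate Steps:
N = 24906
F(P) = 1
p(j) = (-1 + j)/(2*j) (p(j) = (-1 + j)/((2*j)) = (-1 + j)*(1/(2*j)) = (-1 + j)/(2*j))
F(115)/(√(p(B(10, -11)) - 23927)) + N/(-32932) = 1/√((½)*(-1 + 10)/10 - 23927) + 24906/(-32932) = 1/√((½)*(⅒)*9 - 23927) + 24906*(-1/32932) = 1/√(9/20 - 23927) - 12453/16466 = 1/√(-478531/20) - 12453/16466 = 1/(I*√2392655/10) - 12453/16466 = 1*(-2*I*√2392655/478531) - 12453/16466 = -2*I*√2392655/478531 - 12453/16466 = -12453/16466 - 2*I*√2392655/478531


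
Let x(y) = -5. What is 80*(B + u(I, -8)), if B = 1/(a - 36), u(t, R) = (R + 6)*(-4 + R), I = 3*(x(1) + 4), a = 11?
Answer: 9584/5 ≈ 1916.8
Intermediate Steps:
I = -3 (I = 3*(-5 + 4) = 3*(-1) = -3)
u(t, R) = (-4 + R)*(6 + R) (u(t, R) = (6 + R)*(-4 + R) = (-4 + R)*(6 + R))
B = -1/25 (B = 1/(11 - 36) = 1/(-25) = -1/25 ≈ -0.040000)
80*(B + u(I, -8)) = 80*(-1/25 + (-24 + (-8)**2 + 2*(-8))) = 80*(-1/25 + (-24 + 64 - 16)) = 80*(-1/25 + 24) = 80*(599/25) = 9584/5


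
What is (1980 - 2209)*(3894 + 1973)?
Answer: -1343543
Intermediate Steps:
(1980 - 2209)*(3894 + 1973) = -229*5867 = -1343543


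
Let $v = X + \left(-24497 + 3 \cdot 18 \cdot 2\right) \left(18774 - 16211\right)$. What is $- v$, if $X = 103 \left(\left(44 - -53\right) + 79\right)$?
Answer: $62490879$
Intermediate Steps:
$X = 18128$ ($X = 103 \left(\left(44 + 53\right) + 79\right) = 103 \left(97 + 79\right) = 103 \cdot 176 = 18128$)
$v = -62490879$ ($v = 18128 + \left(-24497 + 3 \cdot 18 \cdot 2\right) \left(18774 - 16211\right) = 18128 + \left(-24497 + 54 \cdot 2\right) 2563 = 18128 + \left(-24497 + 108\right) 2563 = 18128 - 62509007 = -62490879$)
$- v = \left(-1\right) \left(-62490879\right) = 62490879$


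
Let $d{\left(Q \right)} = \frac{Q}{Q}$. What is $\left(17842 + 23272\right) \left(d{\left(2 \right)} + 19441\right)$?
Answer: $799338388$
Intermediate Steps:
$d{\left(Q \right)} = 1$
$\left(17842 + 23272\right) \left(d{\left(2 \right)} + 19441\right) = \left(17842 + 23272\right) \left(1 + 19441\right) = 41114 \cdot 19442 = 799338388$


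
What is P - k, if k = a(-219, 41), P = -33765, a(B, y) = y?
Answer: -33806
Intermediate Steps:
k = 41
P - k = -33765 - 1*41 = -33765 - 41 = -33806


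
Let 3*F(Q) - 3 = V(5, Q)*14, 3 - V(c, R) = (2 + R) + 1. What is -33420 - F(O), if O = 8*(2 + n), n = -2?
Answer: -33421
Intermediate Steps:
V(c, R) = -R (V(c, R) = 3 - ((2 + R) + 1) = 3 - (3 + R) = 3 + (-3 - R) = -R)
O = 0 (O = 8*(2 - 2) = 8*0 = 0)
F(Q) = 1 - 14*Q/3 (F(Q) = 1 + (-Q*14)/3 = 1 + (-14*Q)/3 = 1 - 14*Q/3)
-33420 - F(O) = -33420 - (1 - 14/3*0) = -33420 - (1 + 0) = -33420 - 1*1 = -33420 - 1 = -33421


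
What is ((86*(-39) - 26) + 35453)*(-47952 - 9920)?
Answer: -1856128656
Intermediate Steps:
((86*(-39) - 26) + 35453)*(-47952 - 9920) = ((-3354 - 26) + 35453)*(-57872) = (-3380 + 35453)*(-57872) = 32073*(-57872) = -1856128656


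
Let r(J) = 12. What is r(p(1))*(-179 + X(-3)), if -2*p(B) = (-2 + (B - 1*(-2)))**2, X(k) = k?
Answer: -2184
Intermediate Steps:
p(B) = -B**2/2 (p(B) = -(-2 + (B - 1*(-2)))**2/2 = -(-2 + (B + 2))**2/2 = -(-2 + (2 + B))**2/2 = -B**2/2)
r(p(1))*(-179 + X(-3)) = 12*(-179 - 3) = 12*(-182) = -2184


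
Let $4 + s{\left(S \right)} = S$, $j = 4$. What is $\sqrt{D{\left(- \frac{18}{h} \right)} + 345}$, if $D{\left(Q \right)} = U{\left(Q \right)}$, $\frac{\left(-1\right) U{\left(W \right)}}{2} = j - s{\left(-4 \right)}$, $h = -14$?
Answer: $\sqrt{321} \approx 17.916$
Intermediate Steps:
$s{\left(S \right)} = -4 + S$
$U{\left(W \right)} = -24$ ($U{\left(W \right)} = - 2 \left(4 - \left(-4 - 4\right)\right) = - 2 \left(4 - -8\right) = - 2 \left(4 + 8\right) = \left(-2\right) 12 = -24$)
$D{\left(Q \right)} = -24$
$\sqrt{D{\left(- \frac{18}{h} \right)} + 345} = \sqrt{-24 + 345} = \sqrt{321}$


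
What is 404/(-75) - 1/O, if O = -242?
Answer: -97693/18150 ≈ -5.3825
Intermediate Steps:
404/(-75) - 1/O = 404/(-75) - 1/(-242) = 404*(-1/75) - 1*(-1/242) = -404/75 + 1/242 = -97693/18150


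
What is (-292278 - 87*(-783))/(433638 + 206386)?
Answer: -224157/640024 ≈ -0.35023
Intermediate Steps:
(-292278 - 87*(-783))/(433638 + 206386) = (-292278 + 68121)/640024 = -224157*1/640024 = -224157/640024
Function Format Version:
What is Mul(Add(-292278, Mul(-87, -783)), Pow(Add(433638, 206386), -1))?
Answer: Rational(-224157, 640024) ≈ -0.35023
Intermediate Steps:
Mul(Add(-292278, Mul(-87, -783)), Pow(Add(433638, 206386), -1)) = Mul(Add(-292278, 68121), Pow(640024, -1)) = Mul(-224157, Rational(1, 640024)) = Rational(-224157, 640024)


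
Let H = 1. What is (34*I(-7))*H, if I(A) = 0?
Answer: 0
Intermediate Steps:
(34*I(-7))*H = (34*0)*1 = 0*1 = 0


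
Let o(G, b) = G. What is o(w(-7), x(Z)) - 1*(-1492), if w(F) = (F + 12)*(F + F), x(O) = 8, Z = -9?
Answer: 1422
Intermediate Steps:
w(F) = 2*F*(12 + F) (w(F) = (12 + F)*(2*F) = 2*F*(12 + F))
o(w(-7), x(Z)) - 1*(-1492) = 2*(-7)*(12 - 7) - 1*(-1492) = 2*(-7)*5 + 1492 = -70 + 1492 = 1422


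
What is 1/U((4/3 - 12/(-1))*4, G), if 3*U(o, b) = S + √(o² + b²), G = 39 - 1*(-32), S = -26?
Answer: 702/64885 + 9*√70969/64885 ≈ 0.047771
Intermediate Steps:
G = 71 (G = 39 + 32 = 71)
U(o, b) = -26/3 + √(b² + o²)/3 (U(o, b) = (-26 + √(o² + b²))/3 = (-26 + √(b² + o²))/3 = -26/3 + √(b² + o²)/3)
1/U((4/3 - 12/(-1))*4, G) = 1/(-26/3 + √(71² + ((4/3 - 12/(-1))*4)²)/3) = 1/(-26/3 + √(5041 + ((4*(⅓) - 12*(-1))*4)²)/3) = 1/(-26/3 + √(5041 + ((4/3 + 12)*4)²)/3) = 1/(-26/3 + √(5041 + ((40/3)*4)²)/3) = 1/(-26/3 + √(5041 + (160/3)²)/3) = 1/(-26/3 + √(5041 + 25600/9)/3) = 1/(-26/3 + √(70969/9)/3) = 1/(-26/3 + (√70969/3)/3) = 1/(-26/3 + √70969/9)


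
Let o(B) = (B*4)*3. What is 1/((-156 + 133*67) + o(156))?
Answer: 1/10627 ≈ 9.4100e-5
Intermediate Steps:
o(B) = 12*B (o(B) = (4*B)*3 = 12*B)
1/((-156 + 133*67) + o(156)) = 1/((-156 + 133*67) + 12*156) = 1/((-156 + 8911) + 1872) = 1/(8755 + 1872) = 1/10627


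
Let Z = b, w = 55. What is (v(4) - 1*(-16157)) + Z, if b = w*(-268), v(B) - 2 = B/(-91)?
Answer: 129125/91 ≈ 1419.0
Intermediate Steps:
v(B) = 2 - B/91 (v(B) = 2 + B/(-91) = 2 + B*(-1/91) = 2 - B/91)
b = -14740 (b = 55*(-268) = -14740)
Z = -14740
(v(4) - 1*(-16157)) + Z = ((2 - 1/91*4) - 1*(-16157)) - 14740 = ((2 - 4/91) + 16157) - 14740 = (178/91 + 16157) - 14740 = 1470465/91 - 14740 = 129125/91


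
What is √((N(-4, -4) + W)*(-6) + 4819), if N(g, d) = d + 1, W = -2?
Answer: √4849 ≈ 69.635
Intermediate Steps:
N(g, d) = 1 + d
√((N(-4, -4) + W)*(-6) + 4819) = √(((1 - 4) - 2)*(-6) + 4819) = √((-3 - 2)*(-6) + 4819) = √(-5*(-6) + 4819) = √(30 + 4819) = √4849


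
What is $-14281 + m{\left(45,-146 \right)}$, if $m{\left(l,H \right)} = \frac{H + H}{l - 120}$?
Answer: $- \frac{1070783}{75} \approx -14277.0$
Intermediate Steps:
$m{\left(l,H \right)} = \frac{2 H}{-120 + l}$
$-14281 + m{\left(45,-146 \right)} = -14281 + 2 \left(-146\right) \frac{1}{-120 + 45} = -14281 + 2 \left(-146\right) \frac{1}{-75} = -14281 + 2 \left(-146\right) \left(- \frac{1}{75}\right) = -14281 + \frac{292}{75} = - \frac{1070783}{75}$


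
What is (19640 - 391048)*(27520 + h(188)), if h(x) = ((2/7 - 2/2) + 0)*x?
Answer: -71198913600/7 ≈ -1.0171e+10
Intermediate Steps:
h(x) = -5*x/7 (h(x) = ((2*(⅐) - 2*½) + 0)*x = ((2/7 - 1) + 0)*x = (-5/7 + 0)*x = -5*x/7)
(19640 - 391048)*(27520 + h(188)) = (19640 - 391048)*(27520 - 5/7*188) = -371408*(27520 - 940/7) = -371408*191700/7 = -71198913600/7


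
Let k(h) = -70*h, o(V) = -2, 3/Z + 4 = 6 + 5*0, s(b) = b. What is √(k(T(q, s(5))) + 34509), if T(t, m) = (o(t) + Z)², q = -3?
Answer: √137966/2 ≈ 185.72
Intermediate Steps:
Z = 3/2 (Z = 3/(-4 + (6 + 5*0)) = 3/(-4 + (6 + 0)) = 3/(-4 + 6) = 3/2 ≈ 1.5000)
T(t, m) = ¼ (T(t, m) = (-2 + 3/2)² = (-½)² = ¼)
√(k(T(q, s(5))) + 34509) = √(-70*¼ + 34509) = √(-35/2 + 34509) = √(68983/2) = √137966/2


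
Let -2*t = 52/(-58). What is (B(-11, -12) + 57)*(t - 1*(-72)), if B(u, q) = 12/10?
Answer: 611391/145 ≈ 4216.5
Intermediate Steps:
B(u, q) = 6/5 (B(u, q) = 12*(1/10) = 6/5)
t = 13/29 (t = -26/(-58) = -26*(-1)/58 = -1/2*(-26/29) = 13/29 ≈ 0.44828)
(B(-11, -12) + 57)*(t - 1*(-72)) = (6/5 + 57)*(13/29 - 1*(-72)) = 291*(13/29 + 72)/5 = (291/5)*(2101/29) = 611391/145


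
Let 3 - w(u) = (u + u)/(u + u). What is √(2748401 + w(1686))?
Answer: √2748403 ≈ 1657.8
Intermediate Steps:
w(u) = 2 (w(u) = 3 - (u + u)/(u + u) = 3 - 2*u/(2*u) = 3 - 2*u*1/(2*u) = 3 - 1*1 = 3 - 1 = 2)
√(2748401 + w(1686)) = √(2748401 + 2) = √2748403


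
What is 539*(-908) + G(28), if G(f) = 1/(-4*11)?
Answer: -21534129/44 ≈ -4.8941e+5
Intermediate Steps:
G(f) = -1/44 (G(f) = 1/(-44) = -1/44)
539*(-908) + G(28) = 539*(-908) - 1/44 = -489412 - 1/44 = -21534129/44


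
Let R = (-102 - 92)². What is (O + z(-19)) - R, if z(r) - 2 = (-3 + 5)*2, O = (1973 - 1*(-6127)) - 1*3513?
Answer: -33043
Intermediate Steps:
O = 4587 (O = (1973 + 6127) - 3513 = 8100 - 3513 = 4587)
z(r) = 6 (z(r) = 2 + (-3 + 5)*2 = 2 + 2*2 = 2 + 4 = 6)
R = 37636 (R = (-194)² = 37636)
(O + z(-19)) - R = (4587 + 6) - 1*37636 = 4593 - 37636 = -33043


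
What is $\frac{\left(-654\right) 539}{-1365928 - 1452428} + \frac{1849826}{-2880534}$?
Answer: $- \frac{349838557321}{676530856842} \approx -0.51711$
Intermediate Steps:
$\frac{\left(-654\right) 539}{-1365928 - 1452428} + \frac{1849826}{-2880534} = - \frac{352506}{-1365928 - 1452428} + 1849826 \left(- \frac{1}{2880534}\right) = - \frac{352506}{-2818356} - \frac{924913}{1440267} = \left(-352506\right) \left(- \frac{1}{2818356}\right) - \frac{924913}{1440267} = \frac{58751}{469726} - \frac{924913}{1440267} = - \frac{349838557321}{676530856842}$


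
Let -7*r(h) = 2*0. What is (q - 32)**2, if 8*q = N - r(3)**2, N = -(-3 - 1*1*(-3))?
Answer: 1024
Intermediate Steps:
r(h) = 0 (r(h) = -2*0/7 = -1/7*0 = 0)
N = 0 (N = -(-3 - 1*(-3)) = -(-3 + 3) = -1*0 = 0)
q = 0 (q = (0 - 1*0**2)/8 = (0 - 1*0)/8 = (0 + 0)/8 = (1/8)*0 = 0)
(q - 32)**2 = (0 - 32)**2 = (-32)**2 = 1024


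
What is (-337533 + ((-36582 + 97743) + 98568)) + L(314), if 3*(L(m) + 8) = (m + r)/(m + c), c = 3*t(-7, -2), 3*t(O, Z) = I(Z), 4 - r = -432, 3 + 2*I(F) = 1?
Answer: -55654906/313 ≈ -1.7781e+5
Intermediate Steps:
I(F) = -1 (I(F) = -3/2 + (½)*1 = -3/2 + ½ = -1)
r = 436 (r = 4 - 1*(-432) = 4 + 432 = 436)
t(O, Z) = -⅓ (t(O, Z) = (⅓)*(-1) = -⅓)
c = -1 (c = 3*(-⅓) = -1)
L(m) = -8 + (436 + m)/(3*(-1 + m)) (L(m) = -8 + ((m + 436)/(m - 1))/3 = -8 + ((436 + m)/(-1 + m))/3 = -8 + (436 + m)/(3*(-1 + m)))
(-337533 + ((-36582 + 97743) + 98568)) + L(314) = (-337533 + ((-36582 + 97743) + 98568)) + 23*(20 - 1*314)/(3*(-1 + 314)) = (-337533 + (61161 + 98568)) + (23/3)*(20 - 314)/313 = (-337533 + 159729) + (23/3)*(1/313)*(-294) = -177804 - 2254/313 = -55654906/313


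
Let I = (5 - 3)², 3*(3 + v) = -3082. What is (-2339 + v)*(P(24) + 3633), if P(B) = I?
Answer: -36762796/3 ≈ -1.2254e+7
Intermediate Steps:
v = -3091/3 (v = -3 + (⅓)*(-3082) = -3 - 3082/3 = -3091/3 ≈ -1030.3)
I = 4 (I = 2² = 4)
P(B) = 4
(-2339 + v)*(P(24) + 3633) = (-2339 - 3091/3)*(4 + 3633) = -10108/3*3637 = -36762796/3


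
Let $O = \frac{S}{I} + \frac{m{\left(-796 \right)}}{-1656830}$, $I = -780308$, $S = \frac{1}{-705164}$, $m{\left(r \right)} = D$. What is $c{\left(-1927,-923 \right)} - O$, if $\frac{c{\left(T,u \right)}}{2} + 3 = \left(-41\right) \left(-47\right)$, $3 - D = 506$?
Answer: $\frac{1754038716422378428857}{455831303224798480} \approx 3848.0$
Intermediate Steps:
$D = -503$ ($D = 3 - 506 = -503$)
$m{\left(r \right)} = -503$
$S = - \frac{1}{705164} \approx -1.4181 \cdot 10^{-6}$
$c{\left(T,u \right)} = 3848$ ($c{\left(T,u \right)} = -6 + 2 \left(\left(-41\right) \left(-47\right)\right) = -6 + 2 \cdot 1927 = -6 + 3854 = 3848$)
$O = \frac{138386646122183}{455831303224798480}$ ($O = - \frac{1}{705164 \left(-780308\right)} - \frac{503}{-1656830} = \left(- \frac{1}{705164}\right) \left(- \frac{1}{780308}\right) - - \frac{503}{1656830} = \frac{1}{550245110512} + \frac{503}{1656830} = \frac{138386646122183}{455831303224798480} \approx 0.00030359$)
$c{\left(-1927,-923 \right)} - O = 3848 - \frac{138386646122183}{455831303224798480} = \frac{1754038716422378428857}{455831303224798480}$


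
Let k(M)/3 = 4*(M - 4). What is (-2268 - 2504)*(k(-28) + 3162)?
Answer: -13256616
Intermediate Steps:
k(M) = -48 + 12*M (k(M) = 3*(4*(M - 4)) = 3*(4*(-4 + M)) = 3*(-16 + 4*M) = -48 + 12*M)
(-2268 - 2504)*(k(-28) + 3162) = (-2268 - 2504)*((-48 + 12*(-28)) + 3162) = -4772*((-48 - 336) + 3162) = -4772*(-384 + 3162) = -4772*2778 = -13256616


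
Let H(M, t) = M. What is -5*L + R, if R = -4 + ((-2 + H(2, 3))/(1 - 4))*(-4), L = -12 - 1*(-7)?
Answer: 21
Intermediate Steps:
L = -5 (L = -12 + 7 = -5)
R = -4 (R = -4 + ((-2 + 2)/(1 - 4))*(-4) = -4 + (0/(-3))*(-4) = -4 + (0*(-⅓))*(-4) = -4 + 0*(-4) = -4 + 0 = -4)
-5*L + R = -5*(-5) - 4 = 25 - 4 = 21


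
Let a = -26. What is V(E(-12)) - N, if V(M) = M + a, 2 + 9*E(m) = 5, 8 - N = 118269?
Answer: 354706/3 ≈ 1.1824e+5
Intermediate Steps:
N = -118261 (N = 8 - 1*118269 = 8 - 118269 = -118261)
E(m) = ⅓ (E(m) = -2/9 + (⅑)*5 = -2/9 + 5/9 = ⅓)
V(M) = -26 + M (V(M) = M - 26 = -26 + M)
V(E(-12)) - N = (-26 + ⅓) - 1*(-118261) = -77/3 + 118261 = 354706/3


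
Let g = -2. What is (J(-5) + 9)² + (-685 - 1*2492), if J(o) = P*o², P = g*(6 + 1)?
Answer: 113104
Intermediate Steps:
P = -14 (P = -2*(6 + 1) = -2*7 = -14)
J(o) = -14*o²
(J(-5) + 9)² + (-685 - 1*2492) = (-14*(-5)² + 9)² + (-685 - 1*2492) = (-14*25 + 9)² + (-685 - 2492) = (-350 + 9)² - 3177 = (-341)² - 3177 = 116281 - 3177 = 113104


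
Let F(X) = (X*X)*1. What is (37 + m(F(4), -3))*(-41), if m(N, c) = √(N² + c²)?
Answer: -1517 - 41*√265 ≈ -2184.4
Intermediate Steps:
F(X) = X² (F(X) = X²*1 = X²)
(37 + m(F(4), -3))*(-41) = (37 + √((4²)² + (-3)²))*(-41) = (37 + √(16² + 9))*(-41) = (37 + √(256 + 9))*(-41) = (37 + √265)*(-41) = -1517 - 41*√265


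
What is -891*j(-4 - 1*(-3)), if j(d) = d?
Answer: 891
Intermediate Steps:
-891*j(-4 - 1*(-3)) = -891*(-4 - 1*(-3)) = -891*(-4 + 3) = -891*(-1) = 891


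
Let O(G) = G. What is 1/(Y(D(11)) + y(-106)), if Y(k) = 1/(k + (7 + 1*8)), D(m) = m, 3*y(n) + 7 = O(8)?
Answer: 78/29 ≈ 2.6897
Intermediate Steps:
y(n) = ⅓ (y(n) = -7/3 + (⅓)*8 = -7/3 + 8/3 = ⅓)
Y(k) = 1/(15 + k) (Y(k) = 1/(k + (7 + 8)) = 1/(k + 15) = 1/(15 + k))
1/(Y(D(11)) + y(-106)) = 1/(1/(15 + 11) + ⅓) = 1/(1/26 + ⅓) = 1/(29/78) = 78/29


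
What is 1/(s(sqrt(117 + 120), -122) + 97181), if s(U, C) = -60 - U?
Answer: 97121/9432488404 + sqrt(237)/9432488404 ≈ 1.0298e-5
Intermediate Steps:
1/(s(sqrt(117 + 120), -122) + 97181) = 1/((-60 - sqrt(117 + 120)) + 97181) = 1/((-60 - sqrt(237)) + 97181) = 1/(97121 - sqrt(237))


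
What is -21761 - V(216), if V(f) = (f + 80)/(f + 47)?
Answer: -5723439/263 ≈ -21762.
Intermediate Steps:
V(f) = (80 + f)/(47 + f)
-21761 - V(216) = -21761 - (80 + 216)/(47 + 216) = -21761 - 296/263 = -5723439/263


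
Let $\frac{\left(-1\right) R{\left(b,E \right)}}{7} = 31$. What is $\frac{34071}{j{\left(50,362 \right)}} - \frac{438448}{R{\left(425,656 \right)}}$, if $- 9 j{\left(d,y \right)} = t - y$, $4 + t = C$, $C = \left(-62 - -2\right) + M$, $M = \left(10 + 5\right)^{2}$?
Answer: $\frac{51556237}{14539} \approx 3546.1$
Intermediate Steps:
$R{\left(b,E \right)} = -217$ ($R{\left(b,E \right)} = \left(-7\right) 31 = -217$)
$M = 225$ ($M = 15^{2} = 225$)
$C = 165$ ($C = \left(-62 - -2\right) + 225 = \left(-62 + 2\right) + 225 = -60 + 225 = 165$)
$t = 161$ ($t = -4 + 165 = 161$)
$j{\left(d,y \right)} = - \frac{161}{9} + \frac{y}{9}$ ($j{\left(d,y \right)} = - \frac{161 - y}{9} = - \frac{161}{9} + \frac{y}{9}$)
$\frac{34071}{j{\left(50,362 \right)}} - \frac{438448}{R{\left(425,656 \right)}} = \frac{34071}{- \frac{161}{9} + \frac{1}{9} \cdot 362} - \frac{438448}{-217} = \frac{34071}{- \frac{161}{9} + \frac{362}{9}} - - \frac{438448}{217} = \frac{34071}{\frac{67}{3}} + \frac{438448}{217} = 34071 \cdot \frac{3}{67} + \frac{438448}{217} = \frac{102213}{67} + \frac{438448}{217} = \frac{51556237}{14539}$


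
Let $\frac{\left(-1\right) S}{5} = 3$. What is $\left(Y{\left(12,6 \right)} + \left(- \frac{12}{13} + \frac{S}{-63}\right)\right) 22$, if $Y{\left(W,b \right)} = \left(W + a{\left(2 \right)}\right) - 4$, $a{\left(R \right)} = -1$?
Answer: $\frac{37928}{273} \approx 138.93$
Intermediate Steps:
$S = -15$ ($S = \left(-5\right) 3 = -15$)
$Y{\left(W,b \right)} = -5 + W$ ($Y{\left(W,b \right)} = \left(W - 1\right) - 4 = \left(-1 + W\right) - 4 = -5 + W$)
$\left(Y{\left(12,6 \right)} + \left(- \frac{12}{13} + \frac{S}{-63}\right)\right) 22 = \left(\left(-5 + 12\right) - \left(- \frac{5}{21} + \frac{12}{13}\right)\right) 22 = \left(7 - \frac{187}{273}\right) 22 = \frac{1724}{273} \cdot 22 = \frac{37928}{273}$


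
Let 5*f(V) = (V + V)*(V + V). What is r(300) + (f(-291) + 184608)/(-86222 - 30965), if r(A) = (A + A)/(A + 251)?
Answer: -49095852/46121455 ≈ -1.0645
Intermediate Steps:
f(V) = 4*V**2/5 (f(V) = ((V + V)*(V + V))/5 = ((2*V)*(2*V))/5 = (4*V**2)/5 = 4*V**2/5)
r(A) = 2*A/(251 + A) (r(A) = (2*A)/(251 + A) = 2*A/(251 + A))
r(300) + (f(-291) + 184608)/(-86222 - 30965) = 2*300/(251 + 300) + ((4/5)*(-291)**2 + 184608)/(-86222 - 30965) = 2*300/551 + ((4/5)*84681 + 184608)/(-117187) = 2*300*(1/551) + (338724/5 + 184608)*(-1/117187) = 600/551 + (1261764/5)*(-1/117187) = 600/551 - 180252/83705 = -49095852/46121455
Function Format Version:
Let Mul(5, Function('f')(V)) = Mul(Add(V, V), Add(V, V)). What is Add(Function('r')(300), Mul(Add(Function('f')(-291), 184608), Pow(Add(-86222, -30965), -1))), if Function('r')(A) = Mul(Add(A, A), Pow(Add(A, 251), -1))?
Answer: Rational(-49095852, 46121455) ≈ -1.0645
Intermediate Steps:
Function('f')(V) = Mul(Rational(4, 5), Pow(V, 2)) (Function('f')(V) = Mul(Rational(1, 5), Mul(Add(V, V), Add(V, V))) = Mul(Rational(1, 5), Mul(Mul(2, V), Mul(2, V))) = Mul(Rational(1, 5), Mul(4, Pow(V, 2))) = Mul(Rational(4, 5), Pow(V, 2)))
Function('r')(A) = Mul(2, A, Pow(Add(251, A), -1)) (Function('r')(A) = Mul(Mul(2, A), Pow(Add(251, A), -1)) = Mul(2, A, Pow(Add(251, A), -1)))
Add(Function('r')(300), Mul(Add(Function('f')(-291), 184608), Pow(Add(-86222, -30965), -1))) = Add(Mul(2, 300, Pow(Add(251, 300), -1)), Mul(Add(Mul(Rational(4, 5), Pow(-291, 2)), 184608), Pow(Add(-86222, -30965), -1))) = Add(Mul(2, 300, Pow(551, -1)), Mul(Add(Mul(Rational(4, 5), 84681), 184608), Pow(-117187, -1))) = Add(Mul(2, 300, Rational(1, 551)), Mul(Add(Rational(338724, 5), 184608), Rational(-1, 117187))) = Add(Rational(600, 551), Mul(Rational(1261764, 5), Rational(-1, 117187))) = Add(Rational(600, 551), Rational(-180252, 83705)) = Rational(-49095852, 46121455)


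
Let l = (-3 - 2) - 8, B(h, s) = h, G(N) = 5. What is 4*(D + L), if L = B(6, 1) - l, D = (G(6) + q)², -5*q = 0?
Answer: 176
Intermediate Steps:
q = 0 (q = -⅕*0 = 0)
l = -13 (l = -5 - 8 = -13)
D = 25 (D = (5 + 0)² = 5² = 25)
L = 19 (L = 6 - 1*(-13) = 6 + 13 = 19)
4*(D + L) = 4*(25 + 19) = 4*44 = 176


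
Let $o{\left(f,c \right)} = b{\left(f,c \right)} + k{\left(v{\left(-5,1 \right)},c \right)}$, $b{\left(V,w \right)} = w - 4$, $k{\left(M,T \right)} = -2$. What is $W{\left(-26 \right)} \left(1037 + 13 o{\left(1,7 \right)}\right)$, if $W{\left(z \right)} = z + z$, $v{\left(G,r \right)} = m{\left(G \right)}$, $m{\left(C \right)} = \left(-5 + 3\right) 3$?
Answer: $-54600$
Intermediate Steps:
$m{\left(C \right)} = -6$ ($m{\left(C \right)} = \left(-2\right) 3 = -6$)
$v{\left(G,r \right)} = -6$
$W{\left(z \right)} = 2 z$
$b{\left(V,w \right)} = -4 + w$
$o{\left(f,c \right)} = -6 + c$ ($o{\left(f,c \right)} = \left(-4 + c\right) - 2 = -6 + c$)
$W{\left(-26 \right)} \left(1037 + 13 o{\left(1,7 \right)}\right) = 2 \left(-26\right) \left(1037 + 13 \left(-6 + 7\right)\right) = - 52 \left(1037 + 13 \cdot 1\right) = - 52 \left(1037 + 13\right) = \left(-52\right) 1050 = -54600$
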